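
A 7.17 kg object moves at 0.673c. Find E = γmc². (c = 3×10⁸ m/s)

γ = 1/√(1 - 0.673²) = 1.352
mc² = 7.17 × (3×10⁸)² = 6.453×10¹⁷ J
E = γmc² = 1.352 × 6.453×10¹⁷ = 8.724×10¹⁷ J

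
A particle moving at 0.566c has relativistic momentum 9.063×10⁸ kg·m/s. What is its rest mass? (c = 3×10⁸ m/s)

γ = 1/√(1 - 0.566²) = 1.213
v = 0.566 × 3×10⁸ = 1.698×10⁸ m/s
m = p/(γv) = 9.063×10⁸/(1.213 × 1.698×10⁸) = 4.400 kg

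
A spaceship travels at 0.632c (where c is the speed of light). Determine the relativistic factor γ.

v/c = 0.632, so (v/c)² = 0.399424
1 - (v/c)² = 0.600576
γ = 1/√(0.600576) = 1.290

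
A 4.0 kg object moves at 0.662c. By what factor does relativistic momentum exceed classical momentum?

p_rel = γmv, p_class = mv
Ratio = γ = 1/√(1 - 0.662²) = 1.334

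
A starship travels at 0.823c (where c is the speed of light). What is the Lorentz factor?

v/c = 0.823, so (v/c)² = 0.677329
1 - (v/c)² = 0.322671
γ = 1/√(0.322671) = 1.760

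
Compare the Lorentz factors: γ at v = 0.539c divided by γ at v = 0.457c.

γ₁ = 1/√(1 - 0.539²) = 1.187
γ₂ = 1/√(1 - 0.457²) = 1.124
γ₁/γ₂ = 1.187/1.124 = 1.056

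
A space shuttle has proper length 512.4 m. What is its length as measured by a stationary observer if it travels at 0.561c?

Proper length L₀ = 512.4 m
γ = 1/√(1 - 0.561²) = 1.208
L = L₀/γ = 512.4/1.208 = 424.2 m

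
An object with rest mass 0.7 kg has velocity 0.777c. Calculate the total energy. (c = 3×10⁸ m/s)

γ = 1/√(1 - 0.777²) = 1.589
mc² = 0.7 × (3×10⁸)² = 6.300×10¹⁶ J
E = γmc² = 1.589 × 6.300×10¹⁶ = 1.001×10¹⁷ J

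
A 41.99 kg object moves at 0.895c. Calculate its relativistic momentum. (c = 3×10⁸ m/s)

γ = 1/√(1 - 0.895²) = 2.2418
v = 0.895 × 3×10⁸ = 2.685×10⁸ m/s
p = γmv = 2.2418 × 41.99 × 2.685×10⁸ = 2.527×10¹⁰ kg·m/s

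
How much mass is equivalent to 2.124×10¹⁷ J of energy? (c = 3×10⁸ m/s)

From E = mc², we get m = E/c²
c² = (3×10⁸)² = 9×10¹⁶ m²/s²
m = 2.124×10¹⁷ / 9×10¹⁶ = 2.360 kg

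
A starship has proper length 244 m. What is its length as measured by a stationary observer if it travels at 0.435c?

Proper length L₀ = 244 m
γ = 1/√(1 - 0.435²) = 1.1106
L = L₀/γ = 244/1.1106 = 219.7 m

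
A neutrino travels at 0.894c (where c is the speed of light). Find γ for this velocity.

v/c = 0.894, so (v/c)² = 0.799236
1 - (v/c)² = 0.200764
γ = 1/√(0.200764) = 2.232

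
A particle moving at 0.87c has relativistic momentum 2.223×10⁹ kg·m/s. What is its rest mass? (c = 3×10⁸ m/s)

γ = 1/√(1 - 0.87²) = 2.0282
v = 0.87 × 3×10⁸ = 2.610×10⁸ m/s
m = p/(γv) = 2.223×10⁹/(2.0282 × 2.610×10⁸) = 4.199 kg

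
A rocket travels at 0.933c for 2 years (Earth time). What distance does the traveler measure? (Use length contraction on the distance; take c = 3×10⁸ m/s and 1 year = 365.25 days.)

Earth distance: d = v × t = 0.933c × 2 yr = 1.767×10¹⁶ m
γ = 2.779
d' = d/γ = 1.767×10¹⁶/2.779 = 6.358×10¹⁵ m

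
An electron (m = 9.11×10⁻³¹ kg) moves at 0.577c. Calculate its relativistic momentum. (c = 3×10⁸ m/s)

γ = 1/√(1 - 0.577²) = 1.2244
v = 0.577 × 3×10⁸ = 1.731×10⁸ m/s
p = γmv = 1.2244 × 9.11×10⁻³¹ × 1.731×10⁸ = 1.931×10⁻²² kg·m/s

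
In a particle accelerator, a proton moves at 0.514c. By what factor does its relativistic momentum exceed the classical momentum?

p_rel = γmv, p_class = mv
Ratio = γ = 1/√(1 - 0.514²)
= 1/√(0.735804) = 1.166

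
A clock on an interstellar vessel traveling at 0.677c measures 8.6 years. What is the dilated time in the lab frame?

Proper time Δt₀ = 8.6 years
γ = 1/√(1 - 0.677²) = 1.359
Δt = γΔt₀ = 1.359 × 8.6 = 11.69 years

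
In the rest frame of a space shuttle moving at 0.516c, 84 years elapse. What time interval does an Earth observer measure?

Proper time Δt₀ = 84 years
γ = 1/√(1 - 0.516²) = 1.1674
Δt = γΔt₀ = 1.1674 × 84 = 98.06 years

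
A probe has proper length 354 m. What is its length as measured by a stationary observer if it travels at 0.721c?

Proper length L₀ = 354 m
γ = 1/√(1 - 0.721²) = 1.443
L = L₀/γ = 354/1.443 = 245.3 m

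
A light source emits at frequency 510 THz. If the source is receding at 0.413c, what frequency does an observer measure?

β = v/c = 0.413
(1-β)/(1+β) = 0.587/1.413 = 0.4154
Doppler factor = √(0.4154) = 0.6445
f_obs = 510 × 0.6445 = 328.7 THz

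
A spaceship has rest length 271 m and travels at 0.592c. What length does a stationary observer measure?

Proper length L₀ = 271 m
γ = 1/√(1 - 0.592²) = 1.241
L = L₀/γ = 271/1.241 = 218.4 m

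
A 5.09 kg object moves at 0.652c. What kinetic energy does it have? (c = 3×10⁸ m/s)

γ = 1/√(1 - 0.652²) = 1.3189
γ - 1 = 0.3189
KE = (γ-1)mc² = 0.3189 × 5.09 × (3×10⁸)² = 1.461×10¹⁷ J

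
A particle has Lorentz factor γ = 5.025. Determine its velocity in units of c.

From γ = 1/√(1 - v²/c²):
1/γ² = 1/5.025² = 0.03960
v²/c² = 1 - 0.03960 = 0.9604
v/c = √(0.9604) = 0.9800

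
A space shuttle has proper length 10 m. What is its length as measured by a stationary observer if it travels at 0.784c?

Proper length L₀ = 10 m
γ = 1/√(1 - 0.784²) = 1.6109
L = L₀/γ = 10/1.6109 = 6.208 m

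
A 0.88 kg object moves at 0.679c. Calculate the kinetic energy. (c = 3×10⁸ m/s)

γ = 1/√(1 - 0.679²) = 1.3621
γ - 1 = 0.3621
KE = (γ-1)mc² = 0.3621 × 0.88 × (3×10⁸)² = 2.868×10¹⁶ J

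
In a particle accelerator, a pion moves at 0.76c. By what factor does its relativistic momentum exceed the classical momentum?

p_rel = γmv, p_class = mv
Ratio = γ = 1/√(1 - 0.76²)
= 1/√(0.4224) = 1.539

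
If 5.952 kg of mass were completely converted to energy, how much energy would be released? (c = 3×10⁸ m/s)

Using E = mc²:
c² = (3×10⁸)² = 9×10¹⁶ m²/s²
E = 5.952 × 9×10¹⁶ = 5.357×10¹⁷ J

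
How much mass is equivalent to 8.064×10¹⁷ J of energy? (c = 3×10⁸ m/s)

From E = mc², we get m = E/c²
c² = (3×10⁸)² = 9×10¹⁶ m²/s²
m = 8.064×10¹⁷ / 9×10¹⁶ = 8.960 kg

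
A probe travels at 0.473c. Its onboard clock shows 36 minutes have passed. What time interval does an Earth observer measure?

Proper time Δt₀ = 36 minutes
γ = 1/√(1 - 0.473²) = 1.135
Δt = γΔt₀ = 1.135 × 36 = 40.86 minutes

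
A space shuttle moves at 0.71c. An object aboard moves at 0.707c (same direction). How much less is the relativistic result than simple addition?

Classical: u' + v = 0.707 + 0.71 = 1.417c
Relativistic: u = (0.707 + 0.71)/(1 + 0.50197) = 1.417/1.50197 = 0.9434c
Difference: 1.417 - 0.9434 = 0.4736c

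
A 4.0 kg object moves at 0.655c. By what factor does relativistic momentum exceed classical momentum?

p_rel = γmv, p_class = mv
Ratio = γ = 1/√(1 - 0.655²) = 1.323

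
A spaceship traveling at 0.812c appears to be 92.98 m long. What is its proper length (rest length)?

Contracted length L = 92.98 m
γ = 1/√(1 - 0.812²) = 1.713
L₀ = γL = 1.713 × 92.98 = 159.3 m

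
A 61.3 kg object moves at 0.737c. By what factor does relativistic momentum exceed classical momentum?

p_rel = γmv, p_class = mv
Ratio = γ = 1/√(1 - 0.737²) = 1.480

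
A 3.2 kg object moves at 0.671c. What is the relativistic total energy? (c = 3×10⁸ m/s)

γ = 1/√(1 - 0.671²) = 1.3487
mc² = 3.2 × (3×10⁸)² = 2.880×10¹⁷ J
E = γmc² = 1.3487 × 2.880×10¹⁷ = 3.884×10¹⁷ J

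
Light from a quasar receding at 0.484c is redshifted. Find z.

β = 0.484
(1+β)/(1-β) = 1.484/0.516 = 2.876
√(2.876) = 1.6959
z = 1.6959 - 1 = 0.6959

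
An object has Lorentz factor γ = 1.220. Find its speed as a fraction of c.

From γ = 1/√(1 - v²/c²):
1/γ² = 1/1.220² = 0.6719
v²/c² = 1 - 0.6719 = 0.3281
v/c = √(0.3281) = 0.5728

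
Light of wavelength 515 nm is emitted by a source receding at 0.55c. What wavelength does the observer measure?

β = 0.55
Wavelength Doppler factor = √(1.55/0.45) = √(3.444) = 1.856
λ_obs = 515 × 1.856 = 955.8 nm (redshift)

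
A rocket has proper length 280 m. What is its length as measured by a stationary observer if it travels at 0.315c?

Proper length L₀ = 280 m
γ = 1/√(1 - 0.315²) = 1.054
L = L₀/γ = 280/1.054 = 265.7 m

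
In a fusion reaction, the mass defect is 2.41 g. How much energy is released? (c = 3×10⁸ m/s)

Convert mass defect: Δm = 2.41 g = 0.00241 kg
E = Δm·c² = 0.00241 × (3×10⁸)²
= 0.00241 × 9×10¹⁶ = 2.169×10¹⁴ J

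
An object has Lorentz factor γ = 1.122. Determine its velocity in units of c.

From γ = 1/√(1 - v²/c²):
1/γ² = 1/1.122² = 0.79435
v²/c² = 1 - 0.79435 = 0.20565
v/c = √(0.20565) = 0.4535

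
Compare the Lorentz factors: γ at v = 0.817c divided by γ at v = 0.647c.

γ₁ = 1/√(1 - 0.817²) = 1.7342
γ₂ = 1/√(1 - 0.647²) = 1.3115
γ₁/γ₂ = 1.7342/1.3115 = 1.322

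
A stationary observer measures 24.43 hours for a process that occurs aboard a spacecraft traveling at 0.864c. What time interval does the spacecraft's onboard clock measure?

Dilated time Δt = 24.43 hours
γ = 1/√(1 - 0.864²) = 1.986
Δt₀ = Δt/γ = 24.43/1.986 = 12.30 hours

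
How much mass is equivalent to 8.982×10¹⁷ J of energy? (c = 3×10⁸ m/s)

From E = mc², we get m = E/c²
c² = (3×10⁸)² = 9×10¹⁶ m²/s²
m = 8.982×10¹⁷ / 9×10¹⁶ = 9.980 kg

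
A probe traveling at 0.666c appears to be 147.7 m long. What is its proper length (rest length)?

Contracted length L = 147.7 m
γ = 1/√(1 - 0.666²) = 1.3406
L₀ = γL = 1.3406 × 147.7 = 198.0 m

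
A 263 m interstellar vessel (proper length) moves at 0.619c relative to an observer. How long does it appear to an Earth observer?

Proper length L₀ = 263 m
γ = 1/√(1 - 0.619²) = 1.273
L = L₀/γ = 263/1.273 = 206.6 m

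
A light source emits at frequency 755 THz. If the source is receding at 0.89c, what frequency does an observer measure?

β = v/c = 0.89
(1-β)/(1+β) = 0.11/1.89 = 0.05820
Doppler factor = √(0.05820) = 0.2412
f_obs = 755 × 0.2412 = 182.1 THz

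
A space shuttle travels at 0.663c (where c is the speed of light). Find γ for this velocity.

v/c = 0.663, so (v/c)² = 0.439569
1 - (v/c)² = 0.560431
γ = 1/√(0.560431) = 1.336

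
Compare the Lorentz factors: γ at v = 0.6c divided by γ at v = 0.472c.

γ₁ = 1/√(1 - 0.6²) = 1.250
γ₂ = 1/√(1 - 0.472²) = 1.134
γ₁/γ₂ = 1.250/1.134 = 1.102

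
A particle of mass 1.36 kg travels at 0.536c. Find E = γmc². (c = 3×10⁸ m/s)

γ = 1/√(1 - 0.536²) = 1.185
mc² = 1.36 × (3×10⁸)² = 1.224×10¹⁷ J
E = γmc² = 1.185 × 1.224×10¹⁷ = 1.450×10¹⁷ J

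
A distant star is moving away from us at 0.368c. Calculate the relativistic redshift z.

β = 0.368
(1+β)/(1-β) = 1.368/0.632 = 2.16456
√(2.16456) = 1.4712
z = 1.4712 - 1 = 0.4712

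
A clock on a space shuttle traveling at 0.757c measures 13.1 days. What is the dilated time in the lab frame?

Proper time Δt₀ = 13.1 days
γ = 1/√(1 - 0.757²) = 1.5304
Δt = γΔt₀ = 1.5304 × 13.1 = 20.05 days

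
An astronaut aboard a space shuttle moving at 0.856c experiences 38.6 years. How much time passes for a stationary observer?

Proper time Δt₀ = 38.6 years
γ = 1/√(1 - 0.856²) = 1.93433
Δt = γΔt₀ = 1.93433 × 38.6 = 74.67 years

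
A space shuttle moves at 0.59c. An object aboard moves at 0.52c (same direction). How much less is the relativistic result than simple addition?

Classical: u' + v = 0.52 + 0.59 = 1.11c
Relativistic: u = (0.52 + 0.59)/(1 + 0.3068) = 1.11/1.3068 = 0.8494c
Difference: 1.11 - 0.8494 = 0.2606c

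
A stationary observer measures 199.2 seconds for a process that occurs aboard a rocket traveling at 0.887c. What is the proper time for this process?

Dilated time Δt = 199.2 seconds
γ = 1/√(1 - 0.887²) = 2.1656
Δt₀ = Δt/γ = 199.2/2.1656 = 91.98 seconds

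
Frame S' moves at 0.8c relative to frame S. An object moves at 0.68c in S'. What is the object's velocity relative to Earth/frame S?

u = (u' + v)/(1 + u'v/c²)
Numerator: 0.68 + 0.8 = 1.48
Denominator: 1 + 0.544 = 1.544
u = 1.48/1.544 = 0.9585c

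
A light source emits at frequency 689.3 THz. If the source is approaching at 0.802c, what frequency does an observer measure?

β = v/c = 0.802
(1+β)/(1-β) = 1.802/0.198 = 9.101
Doppler factor = √(9.101) = 3.0168
f_obs = 689.3 × 3.0168 = 2079 THz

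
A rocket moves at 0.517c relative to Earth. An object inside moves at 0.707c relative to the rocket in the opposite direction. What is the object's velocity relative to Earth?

Object's velocity in rocket frame is u' = -0.707c
u = (u' + v)/(1 + u'v/c²) = (v - 0.707)/(1 - 0.707·v/c²)
Numerator: 0.517 - 0.707 = -0.19
Denominator: 1 - 0.365519 = 0.634481
u = -0.19/0.634481 = -0.2995c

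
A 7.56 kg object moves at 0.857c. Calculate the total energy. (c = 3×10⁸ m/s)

γ = 1/√(1 - 0.857²) = 1.9406
mc² = 7.56 × (3×10⁸)² = 6.804×10¹⁷ J
E = γmc² = 1.9406 × 6.804×10¹⁷ = 1.320×10¹⁸ J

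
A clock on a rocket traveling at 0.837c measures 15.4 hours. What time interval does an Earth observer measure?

Proper time Δt₀ = 15.4 hours
γ = 1/√(1 - 0.837²) = 1.827
Δt = γΔt₀ = 1.827 × 15.4 = 28.14 hours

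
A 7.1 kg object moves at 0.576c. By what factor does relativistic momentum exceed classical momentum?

p_rel = γmv, p_class = mv
Ratio = γ = 1/√(1 - 0.576²) = 1.223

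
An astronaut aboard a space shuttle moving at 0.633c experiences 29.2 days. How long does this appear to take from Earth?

Proper time Δt₀ = 29.2 days
γ = 1/√(1 - 0.633²) = 1.2917
Δt = γΔt₀ = 1.2917 × 29.2 = 37.72 days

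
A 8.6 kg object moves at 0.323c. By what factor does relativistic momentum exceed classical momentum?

p_rel = γmv, p_class = mv
Ratio = γ = 1/√(1 - 0.323²) = 1.057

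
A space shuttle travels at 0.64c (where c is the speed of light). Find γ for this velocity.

v/c = 0.64, so (v/c)² = 0.4096
1 - (v/c)² = 0.5904
γ = 1/√(0.5904) = 1.301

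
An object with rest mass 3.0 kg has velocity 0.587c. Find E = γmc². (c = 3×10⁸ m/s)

γ = 1/√(1 - 0.587²) = 1.235
mc² = 3.0 × (3×10⁸)² = 2.700×10¹⁷ J
E = γmc² = 1.235 × 2.700×10¹⁷ = 3.335×10¹⁷ J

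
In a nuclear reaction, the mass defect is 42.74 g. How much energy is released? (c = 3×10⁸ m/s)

Convert mass defect: Δm = 42.74 g = 0.04274 kg
E = Δm·c² = 0.04274 × (3×10⁸)²
= 0.04274 × 9×10¹⁶ = 3.847×10¹⁵ J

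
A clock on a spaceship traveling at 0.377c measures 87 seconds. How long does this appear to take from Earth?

Proper time Δt₀ = 87 seconds
γ = 1/√(1 - 0.377²) = 1.0797
Δt = γΔt₀ = 1.0797 × 87 = 93.93 seconds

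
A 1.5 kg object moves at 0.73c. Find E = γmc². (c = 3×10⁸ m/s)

γ = 1/√(1 - 0.73²) = 1.463
mc² = 1.5 × (3×10⁸)² = 1.350×10¹⁷ J
E = γmc² = 1.463 × 1.350×10¹⁷ = 1.975×10¹⁷ J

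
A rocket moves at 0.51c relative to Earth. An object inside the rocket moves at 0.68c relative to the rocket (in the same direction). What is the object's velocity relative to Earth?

u = (u' + v)/(1 + u'v/c²)
Numerator: 0.68 + 0.51 = 1.19
Denominator: 1 + 0.3468 = 1.3468
u = 1.19/1.3468 = 0.8836c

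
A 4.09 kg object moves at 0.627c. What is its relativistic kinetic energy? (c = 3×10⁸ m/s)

γ = 1/√(1 - 0.627²) = 1.2837
γ - 1 = 0.2837
KE = (γ-1)mc² = 0.2837 × 4.09 × (3×10⁸)² = 1.044×10¹⁷ J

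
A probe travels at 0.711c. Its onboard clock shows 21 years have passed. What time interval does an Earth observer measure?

Proper time Δt₀ = 21 years
γ = 1/√(1 - 0.711²) = 1.422
Δt = γΔt₀ = 1.422 × 21 = 29.86 years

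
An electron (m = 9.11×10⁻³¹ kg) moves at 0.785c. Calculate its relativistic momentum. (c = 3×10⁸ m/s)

γ = 1/√(1 - 0.785²) = 1.614
v = 0.785 × 3×10⁸ = 2.355×10⁸ m/s
p = γmv = 1.614 × 9.11×10⁻³¹ × 2.355×10⁸ = 3.463×10⁻²² kg·m/s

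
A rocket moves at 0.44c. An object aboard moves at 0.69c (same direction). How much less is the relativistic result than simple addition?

Classical: u' + v = 0.69 + 0.44 = 1.13c
Relativistic: u = (0.69 + 0.44)/(1 + 0.3036) = 1.13/1.3036 = 0.8668c
Difference: 1.13 - 0.8668 = 0.2632c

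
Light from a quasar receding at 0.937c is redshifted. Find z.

β = 0.937
(1+β)/(1-β) = 1.937/0.063 = 30.75
√(30.75) = 5.545
z = 5.545 - 1 = 4.545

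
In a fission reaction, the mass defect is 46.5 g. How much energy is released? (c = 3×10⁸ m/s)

Convert mass defect: Δm = 46.5 g = 0.0465 kg
E = Δm·c² = 0.0465 × (3×10⁸)²
= 0.0465 × 9×10¹⁶ = 4.185×10¹⁵ J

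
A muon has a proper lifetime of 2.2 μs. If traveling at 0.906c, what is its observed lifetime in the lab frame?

Proper lifetime τ₀ = 2.2 μs
γ = 1/√(1 - 0.906²) = 2.3625
τ = γτ₀ = 2.3625 × 2.2 μs = 5.198 μs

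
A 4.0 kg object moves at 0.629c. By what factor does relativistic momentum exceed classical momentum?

p_rel = γmv, p_class = mv
Ratio = γ = 1/√(1 - 0.629²) = 1.286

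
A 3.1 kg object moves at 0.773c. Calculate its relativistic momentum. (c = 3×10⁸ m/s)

γ = 1/√(1 - 0.773²) = 1.576
v = 0.773 × 3×10⁸ = 2.319×10⁸ m/s
p = γmv = 1.576 × 3.1 × 2.319×10⁸ = 1.133×10⁹ kg·m/s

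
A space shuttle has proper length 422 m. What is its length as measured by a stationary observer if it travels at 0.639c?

Proper length L₀ = 422 m
γ = 1/√(1 - 0.639²) = 1.300
L = L₀/γ = 422/1.300 = 324.6 m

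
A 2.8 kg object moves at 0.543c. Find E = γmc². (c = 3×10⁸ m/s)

γ = 1/√(1 - 0.543²) = 1.191
mc² = 2.8 × (3×10⁸)² = 2.520×10¹⁷ J
E = γmc² = 1.191 × 2.520×10¹⁷ = 3.001×10¹⁷ J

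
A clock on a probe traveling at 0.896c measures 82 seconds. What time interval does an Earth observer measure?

Proper time Δt₀ = 82 seconds
γ = 1/√(1 - 0.896²) = 2.252
Δt = γΔt₀ = 2.252 × 82 = 184.7 seconds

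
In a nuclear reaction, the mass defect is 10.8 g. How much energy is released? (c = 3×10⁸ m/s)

Convert mass defect: Δm = 10.8 g = 0.0108 kg
E = Δm·c² = 0.0108 × (3×10⁸)²
= 0.0108 × 9×10¹⁶ = 9.720×10¹⁴ J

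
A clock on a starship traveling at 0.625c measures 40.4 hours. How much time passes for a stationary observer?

Proper time Δt₀ = 40.4 hours
γ = 1/√(1 - 0.625²) = 1.281
Δt = γΔt₀ = 1.281 × 40.4 = 51.75 hours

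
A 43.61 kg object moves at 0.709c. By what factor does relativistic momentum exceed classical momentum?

p_rel = γmv, p_class = mv
Ratio = γ = 1/√(1 - 0.709²) = 1.418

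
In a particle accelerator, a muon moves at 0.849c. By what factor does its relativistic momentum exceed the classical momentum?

p_rel = γmv, p_class = mv
Ratio = γ = 1/√(1 - 0.849²)
= 1/√(0.279199) = 1.893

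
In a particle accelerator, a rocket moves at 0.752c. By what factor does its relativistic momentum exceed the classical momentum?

p_rel = γmv, p_class = mv
Ratio = γ = 1/√(1 - 0.752²)
= 1/√(0.434496) = 1.517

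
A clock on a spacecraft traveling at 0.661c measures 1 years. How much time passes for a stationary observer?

Proper time Δt₀ = 1 years
γ = 1/√(1 - 0.661²) = 1.333
Δt = γΔt₀ = 1.333 × 1 = 1.333 years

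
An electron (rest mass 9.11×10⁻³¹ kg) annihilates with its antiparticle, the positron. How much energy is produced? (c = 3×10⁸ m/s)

Both particles have the same rest mass, so total mass = 2m
E = 2m·c² = 2 × 9.11×10⁻³¹ × (3×10⁸)²
= 2 × 9.11×10⁻³¹ × 9×10¹⁶
= 1.640×10⁻¹³ J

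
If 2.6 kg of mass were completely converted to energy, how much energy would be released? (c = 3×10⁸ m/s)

Using E = mc²:
c² = (3×10⁸)² = 9×10¹⁶ m²/s²
E = 2.6 × 9×10¹⁶ = 2.340×10¹⁷ J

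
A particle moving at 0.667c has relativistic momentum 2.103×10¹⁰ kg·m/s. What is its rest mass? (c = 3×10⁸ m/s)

γ = 1/√(1 - 0.667²) = 1.3422
v = 0.667 × 3×10⁸ = 2.001×10⁸ m/s
m = p/(γv) = 2.103×10¹⁰/(1.3422 × 2.001×10⁸) = 78.30 kg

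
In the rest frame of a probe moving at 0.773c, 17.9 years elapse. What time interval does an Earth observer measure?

Proper time Δt₀ = 17.9 years
γ = 1/√(1 - 0.773²) = 1.5763
Δt = γΔt₀ = 1.5763 × 17.9 = 28.22 years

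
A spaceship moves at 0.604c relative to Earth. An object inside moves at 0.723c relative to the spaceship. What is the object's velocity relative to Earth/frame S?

u = (u' + v)/(1 + u'v/c²)
Numerator: 0.723 + 0.604 = 1.327
Denominator: 1 + 0.436692 = 1.436692
u = 1.327/1.436692 = 0.9236c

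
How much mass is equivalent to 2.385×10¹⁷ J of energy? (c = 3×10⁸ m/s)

From E = mc², we get m = E/c²
c² = (3×10⁸)² = 9×10¹⁶ m²/s²
m = 2.385×10¹⁷ / 9×10¹⁶ = 2.650 kg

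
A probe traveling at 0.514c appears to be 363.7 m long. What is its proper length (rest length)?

Contracted length L = 363.7 m
γ = 1/√(1 - 0.514²) = 1.1658
L₀ = γL = 1.1658 × 363.7 = 424.0 m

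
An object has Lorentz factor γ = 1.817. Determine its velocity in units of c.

From γ = 1/√(1 - v²/c²):
1/γ² = 1/1.817² = 0.3029
v²/c² = 1 - 0.3029 = 0.6971
v/c = √(0.6971) = 0.8349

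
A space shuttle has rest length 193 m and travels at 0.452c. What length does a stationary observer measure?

Proper length L₀ = 193 m
γ = 1/√(1 - 0.452²) = 1.121
L = L₀/γ = 193/1.121 = 172.2 m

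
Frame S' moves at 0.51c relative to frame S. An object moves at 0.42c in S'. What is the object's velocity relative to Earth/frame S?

u = (u' + v)/(1 + u'v/c²)
Numerator: 0.42 + 0.51 = 0.93
Denominator: 1 + 0.2142 = 1.2142
u = 0.93/1.2142 = 0.7659c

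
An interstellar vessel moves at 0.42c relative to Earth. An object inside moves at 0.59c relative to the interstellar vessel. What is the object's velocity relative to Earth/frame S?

u = (u' + v)/(1 + u'v/c²)
Numerator: 0.59 + 0.42 = 1.01
Denominator: 1 + 0.2478 = 1.2478
u = 1.01/1.2478 = 0.8094c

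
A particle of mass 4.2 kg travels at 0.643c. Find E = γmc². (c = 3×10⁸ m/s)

γ = 1/√(1 - 0.643²) = 1.3057
mc² = 4.2 × (3×10⁸)² = 3.780×10¹⁷ J
E = γmc² = 1.3057 × 3.780×10¹⁷ = 4.936×10¹⁷ J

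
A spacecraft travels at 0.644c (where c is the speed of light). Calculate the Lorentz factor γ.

v/c = 0.644, so (v/c)² = 0.414736
1 - (v/c)² = 0.585264
γ = 1/√(0.585264) = 1.307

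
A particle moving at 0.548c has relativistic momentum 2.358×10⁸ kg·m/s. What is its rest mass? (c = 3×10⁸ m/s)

γ = 1/√(1 - 0.548²) = 1.195
v = 0.548 × 3×10⁸ = 1.644×10⁸ m/s
m = p/(γv) = 2.358×10⁸/(1.195 × 1.644×10⁸) = 1.200 kg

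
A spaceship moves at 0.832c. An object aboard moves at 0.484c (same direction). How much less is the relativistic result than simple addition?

Classical: u' + v = 0.484 + 0.832 = 1.316c
Relativistic: u = (0.484 + 0.832)/(1 + 0.402688) = 1.316/1.402688 = 0.9382c
Difference: 1.316 - 0.9382 = 0.3778c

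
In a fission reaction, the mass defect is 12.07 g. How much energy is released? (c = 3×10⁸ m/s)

Convert mass defect: Δm = 12.07 g = 0.01207 kg
E = Δm·c² = 0.01207 × (3×10⁸)²
= 0.01207 × 9×10¹⁶ = 1.086×10¹⁵ J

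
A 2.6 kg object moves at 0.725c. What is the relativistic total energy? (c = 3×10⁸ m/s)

γ = 1/√(1 - 0.725²) = 1.4519
mc² = 2.6 × (3×10⁸)² = 2.340×10¹⁷ J
E = γmc² = 1.4519 × 2.340×10¹⁷ = 3.397×10¹⁷ J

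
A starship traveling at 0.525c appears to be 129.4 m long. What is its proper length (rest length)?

Contracted length L = 129.4 m
γ = 1/√(1 - 0.525²) = 1.175
L₀ = γL = 1.175 × 129.4 = 152.0 m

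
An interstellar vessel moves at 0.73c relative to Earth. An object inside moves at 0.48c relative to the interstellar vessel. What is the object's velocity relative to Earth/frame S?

u = (u' + v)/(1 + u'v/c²)
Numerator: 0.48 + 0.73 = 1.21
Denominator: 1 + 0.3504 = 1.3504
u = 1.21/1.3504 = 0.8960c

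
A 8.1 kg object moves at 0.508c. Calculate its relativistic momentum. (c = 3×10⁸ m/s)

γ = 1/√(1 - 0.508²) = 1.161
v = 0.508 × 3×10⁸ = 1.524×10⁸ m/s
p = γmv = 1.161 × 8.1 × 1.524×10⁸ = 1.433×10⁹ kg·m/s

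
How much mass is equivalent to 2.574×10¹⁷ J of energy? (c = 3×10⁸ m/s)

From E = mc², we get m = E/c²
c² = (3×10⁸)² = 9×10¹⁶ m²/s²
m = 2.574×10¹⁷ / 9×10¹⁶ = 2.860 kg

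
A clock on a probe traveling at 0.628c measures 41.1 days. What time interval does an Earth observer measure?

Proper time Δt₀ = 41.1 days
γ = 1/√(1 - 0.628²) = 1.285
Δt = γΔt₀ = 1.285 × 41.1 = 52.81 days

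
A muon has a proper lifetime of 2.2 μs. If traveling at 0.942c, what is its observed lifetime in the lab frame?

Proper lifetime τ₀ = 2.2 μs
γ = 1/√(1 - 0.942²) = 2.9796
τ = γτ₀ = 2.9796 × 2.2 μs = 6.555 μs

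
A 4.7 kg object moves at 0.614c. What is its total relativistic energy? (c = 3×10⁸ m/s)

γ = 1/√(1 - 0.614²) = 1.267
mc² = 4.7 × (3×10⁸)² = 4.230×10¹⁷ J
E = γmc² = 1.267 × 4.230×10¹⁷ = 5.359×10¹⁷ J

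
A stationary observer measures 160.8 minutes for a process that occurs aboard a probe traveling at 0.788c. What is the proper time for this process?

Dilated time Δt = 160.8 minutes
γ = 1/√(1 - 0.788²) = 1.6242
Δt₀ = Δt/γ = 160.8/1.6242 = 99.00 minutes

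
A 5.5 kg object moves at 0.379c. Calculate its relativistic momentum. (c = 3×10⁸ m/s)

γ = 1/√(1 - 0.379²) = 1.0806
v = 0.379 × 3×10⁸ = 1.137×10⁸ m/s
p = γmv = 1.0806 × 5.5 × 1.137×10⁸ = 6.758×10⁸ kg·m/s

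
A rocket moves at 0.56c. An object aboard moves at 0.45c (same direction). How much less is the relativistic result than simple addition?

Classical: u' + v = 0.45 + 0.56 = 1.01c
Relativistic: u = (0.45 + 0.56)/(1 + 0.252) = 1.01/1.252 = 0.8067c
Difference: 1.01 - 0.8067 = 0.2033c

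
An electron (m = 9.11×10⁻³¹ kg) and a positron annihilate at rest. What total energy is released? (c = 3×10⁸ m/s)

Both particles have the same rest mass, so total mass = 2m
E = 2m·c² = 2 × 9.11×10⁻³¹ × (3×10⁸)²
= 2 × 9.11×10⁻³¹ × 9×10¹⁶
= 1.640×10⁻¹³ J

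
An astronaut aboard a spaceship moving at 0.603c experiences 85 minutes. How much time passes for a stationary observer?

Proper time Δt₀ = 85 minutes
γ = 1/√(1 - 0.603²) = 1.254
Δt = γΔt₀ = 1.254 × 85 = 106.6 minutes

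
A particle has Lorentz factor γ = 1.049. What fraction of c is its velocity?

From γ = 1/√(1 - v²/c²):
1/γ² = 1/1.049² = 0.90876
v²/c² = 1 - 0.90876 = 0.09124
v/c = √(0.09124) = 0.3021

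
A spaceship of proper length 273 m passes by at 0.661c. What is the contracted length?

Proper length L₀ = 273 m
γ = 1/√(1 - 0.661²) = 1.3326
L = L₀/γ = 273/1.3326 = 204.9 m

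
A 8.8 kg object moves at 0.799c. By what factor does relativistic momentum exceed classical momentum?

p_rel = γmv, p_class = mv
Ratio = γ = 1/√(1 - 0.799²) = 1.663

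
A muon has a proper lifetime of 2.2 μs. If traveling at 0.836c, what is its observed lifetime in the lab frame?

Proper lifetime τ₀ = 2.2 μs
γ = 1/√(1 - 0.836²) = 1.8224
τ = γτ₀ = 1.8224 × 2.2 μs = 4.009 μs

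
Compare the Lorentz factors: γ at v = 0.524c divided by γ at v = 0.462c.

γ₁ = 1/√(1 - 0.524²) = 1.174
γ₂ = 1/√(1 - 0.462²) = 1.128
γ₁/γ₂ = 1.174/1.128 = 1.041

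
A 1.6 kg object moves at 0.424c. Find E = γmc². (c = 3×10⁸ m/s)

γ = 1/√(1 - 0.424²) = 1.104
mc² = 1.6 × (3×10⁸)² = 1.440×10¹⁷ J
E = γmc² = 1.104 × 1.440×10¹⁷ = 1.590×10¹⁷ J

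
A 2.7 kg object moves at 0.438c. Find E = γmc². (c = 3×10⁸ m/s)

γ = 1/√(1 - 0.438²) = 1.1124
mc² = 2.7 × (3×10⁸)² = 2.430×10¹⁷ J
E = γmc² = 1.1124 × 2.430×10¹⁷ = 2.703×10¹⁷ J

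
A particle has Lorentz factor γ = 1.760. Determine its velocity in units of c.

From γ = 1/√(1 - v²/c²):
1/γ² = 1/1.760² = 0.3228
v²/c² = 1 - 0.3228 = 0.6772
v/c = √(0.6772) = 0.8229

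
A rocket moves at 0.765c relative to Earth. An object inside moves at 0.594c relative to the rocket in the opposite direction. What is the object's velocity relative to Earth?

Object's velocity in rocket frame is u' = -0.594c
u = (u' + v)/(1 + u'v/c²) = (v - 0.594)/(1 - 0.594·v/c²)
Numerator: 0.765 - 0.594 = 0.171
Denominator: 1 - 0.45441 = 0.54559
u = 0.171/0.54559 = 0.3134c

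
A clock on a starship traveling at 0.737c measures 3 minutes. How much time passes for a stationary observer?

Proper time Δt₀ = 3 minutes
γ = 1/√(1 - 0.737²) = 1.4795
Δt = γΔt₀ = 1.4795 × 3 = 4.439 minutes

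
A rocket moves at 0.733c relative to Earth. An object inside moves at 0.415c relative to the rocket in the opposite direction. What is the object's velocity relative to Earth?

Object's velocity in rocket frame is u' = -0.415c
u = (u' + v)/(1 + u'v/c²) = (v - 0.415)/(1 - 0.415·v/c²)
Numerator: 0.733 - 0.415 = 0.318
Denominator: 1 - 0.304195 = 0.695805
u = 0.318/0.695805 = 0.4570c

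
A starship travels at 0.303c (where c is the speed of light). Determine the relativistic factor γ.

v/c = 0.303, so (v/c)² = 0.091809
1 - (v/c)² = 0.908191
γ = 1/√(0.908191) = 1.049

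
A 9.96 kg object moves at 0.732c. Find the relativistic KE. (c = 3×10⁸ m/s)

γ = 1/√(1 - 0.732²) = 1.4678
γ - 1 = 0.4678
KE = (γ-1)mc² = 0.4678 × 9.96 × (3×10⁸)² = 4.193×10¹⁷ J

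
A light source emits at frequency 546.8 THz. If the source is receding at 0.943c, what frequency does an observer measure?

β = v/c = 0.943
(1-β)/(1+β) = 0.057/1.943 = 0.029336
Doppler factor = √(0.029336) = 0.171278
f_obs = 546.8 × 0.171278 = 93.65 THz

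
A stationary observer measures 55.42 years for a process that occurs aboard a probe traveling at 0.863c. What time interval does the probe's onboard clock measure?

Dilated time Δt = 55.42 years
γ = 1/√(1 - 0.863²) = 1.979
Δt₀ = Δt/γ = 55.42/1.979 = 28.00 years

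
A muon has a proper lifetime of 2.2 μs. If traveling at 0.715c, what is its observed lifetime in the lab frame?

Proper lifetime τ₀ = 2.2 μs
γ = 1/√(1 - 0.715²) = 1.4304
τ = γτ₀ = 1.4304 × 2.2 μs = 3.147 μs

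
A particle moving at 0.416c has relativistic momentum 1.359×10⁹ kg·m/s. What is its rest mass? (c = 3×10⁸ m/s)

γ = 1/√(1 - 0.416²) = 1.0997
v = 0.416 × 3×10⁸ = 1.248×10⁸ m/s
m = p/(γv) = 1.359×10⁹/(1.0997 × 1.248×10⁸) = 9.902 kg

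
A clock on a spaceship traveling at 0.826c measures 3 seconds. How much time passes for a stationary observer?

Proper time Δt₀ = 3 seconds
γ = 1/√(1 - 0.826²) = 1.774
Δt = γΔt₀ = 1.774 × 3 = 5.322 seconds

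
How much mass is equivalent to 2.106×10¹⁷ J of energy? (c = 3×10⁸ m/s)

From E = mc², we get m = E/c²
c² = (3×10⁸)² = 9×10¹⁶ m²/s²
m = 2.106×10¹⁷ / 9×10¹⁶ = 2.340 kg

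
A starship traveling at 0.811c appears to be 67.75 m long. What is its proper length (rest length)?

Contracted length L = 67.75 m
γ = 1/√(1 - 0.811²) = 1.709
L₀ = γL = 1.709 × 67.75 = 115.8 m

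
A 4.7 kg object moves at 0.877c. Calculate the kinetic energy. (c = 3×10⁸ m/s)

γ = 1/√(1 - 0.877²) = 2.08121
γ - 1 = 1.08121
KE = (γ-1)mc² = 1.08121 × 4.7 × (3×10⁸)² = 4.574×10¹⁷ J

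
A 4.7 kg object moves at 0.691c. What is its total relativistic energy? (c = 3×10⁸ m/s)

γ = 1/√(1 - 0.691²) = 1.3834
mc² = 4.7 × (3×10⁸)² = 4.230×10¹⁷ J
E = γmc² = 1.3834 × 4.230×10¹⁷ = 5.852×10¹⁷ J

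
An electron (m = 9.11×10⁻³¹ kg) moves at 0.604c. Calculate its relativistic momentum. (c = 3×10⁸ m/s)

γ = 1/√(1 - 0.604²) = 1.2547
v = 0.604 × 3×10⁸ = 1.812×10⁸ m/s
p = γmv = 1.2547 × 9.11×10⁻³¹ × 1.812×10⁸ = 2.071×10⁻²² kg·m/s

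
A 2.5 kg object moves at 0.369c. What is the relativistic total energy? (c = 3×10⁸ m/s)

γ = 1/√(1 - 0.369²) = 1.076
mc² = 2.5 × (3×10⁸)² = 2.250×10¹⁷ J
E = γmc² = 1.076 × 2.250×10¹⁷ = 2.421×10¹⁷ J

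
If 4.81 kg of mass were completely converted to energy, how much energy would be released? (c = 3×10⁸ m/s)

Using E = mc²:
c² = (3×10⁸)² = 9×10¹⁶ m²/s²
E = 4.81 × 9×10¹⁶ = 4.329×10¹⁷ J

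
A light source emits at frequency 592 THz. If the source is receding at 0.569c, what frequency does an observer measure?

β = v/c = 0.569
(1-β)/(1+β) = 0.431/1.569 = 0.2747
Doppler factor = √(0.2747) = 0.5241
f_obs = 592 × 0.5241 = 310.3 THz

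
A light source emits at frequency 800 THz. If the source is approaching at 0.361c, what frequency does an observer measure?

β = v/c = 0.361
(1+β)/(1-β) = 1.361/0.639 = 2.1299
Doppler factor = √(2.1299) = 1.4594
f_obs = 800 × 1.4594 = 1168 THz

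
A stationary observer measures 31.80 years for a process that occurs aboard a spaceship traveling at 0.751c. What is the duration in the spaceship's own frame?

Dilated time Δt = 31.80 years
γ = 1/√(1 - 0.751²) = 1.514
Δt₀ = Δt/γ = 31.80/1.514 = 21.00 years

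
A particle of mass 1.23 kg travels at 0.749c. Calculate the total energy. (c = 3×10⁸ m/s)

γ = 1/√(1 - 0.749²) = 1.5093
mc² = 1.23 × (3×10⁸)² = 1.107×10¹⁷ J
E = γmc² = 1.5093 × 1.107×10¹⁷ = 1.671×10¹⁷ J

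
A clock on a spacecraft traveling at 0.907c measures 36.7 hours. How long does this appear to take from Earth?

Proper time Δt₀ = 36.7 hours
γ = 1/√(1 - 0.907²) = 2.3746
Δt = γΔt₀ = 2.3746 × 36.7 = 87.15 hours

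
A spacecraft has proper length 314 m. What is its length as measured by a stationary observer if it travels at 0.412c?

Proper length L₀ = 314 m
γ = 1/√(1 - 0.412²) = 1.0975
L = L₀/γ = 314/1.0975 = 286.1 m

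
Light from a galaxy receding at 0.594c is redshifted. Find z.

β = 0.594
(1+β)/(1-β) = 1.594/0.406 = 3.926
√(3.926) = 1.9814
z = 1.9814 - 1 = 0.9814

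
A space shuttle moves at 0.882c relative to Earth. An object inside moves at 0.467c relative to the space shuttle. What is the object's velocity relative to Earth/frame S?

u = (u' + v)/(1 + u'v/c²)
Numerator: 0.467 + 0.882 = 1.349
Denominator: 1 + 0.411894 = 1.411894
u = 1.349/1.411894 = 0.9555c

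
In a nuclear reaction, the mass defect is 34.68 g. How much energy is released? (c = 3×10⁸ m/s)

Convert mass defect: Δm = 34.68 g = 0.03468 kg
E = Δm·c² = 0.03468 × (3×10⁸)²
= 0.03468 × 9×10¹⁶ = 3.121×10¹⁵ J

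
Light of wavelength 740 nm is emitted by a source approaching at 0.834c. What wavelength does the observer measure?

β = 0.834
Wavelength Doppler factor = √(0.166/1.834) = √(0.09051) = 0.30085
λ_obs = 740 × 0.30085 = 222.6 nm (blueshift)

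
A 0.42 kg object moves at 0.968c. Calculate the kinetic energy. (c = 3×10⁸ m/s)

γ = 1/√(1 - 0.968²) = 3.985
γ - 1 = 2.985
KE = (γ-1)mc² = 2.985 × 0.42 × (3×10⁸)² = 1.128×10¹⁷ J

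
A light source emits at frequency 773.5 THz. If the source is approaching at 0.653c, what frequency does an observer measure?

β = v/c = 0.653
(1+β)/(1-β) = 1.653/0.347 = 4.7637
Doppler factor = √(4.7637) = 2.1826
f_obs = 773.5 × 2.1826 = 1688 THz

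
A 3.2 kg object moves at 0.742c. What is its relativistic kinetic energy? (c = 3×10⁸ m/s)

γ = 1/√(1 - 0.742²) = 1.4916
γ - 1 = 0.4916
KE = (γ-1)mc² = 0.4916 × 3.2 × (3×10⁸)² = 1.416×10¹⁷ J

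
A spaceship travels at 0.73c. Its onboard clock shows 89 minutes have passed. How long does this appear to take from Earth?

Proper time Δt₀ = 89 minutes
γ = 1/√(1 - 0.73²) = 1.463
Δt = γΔt₀ = 1.463 × 89 = 130.2 minutes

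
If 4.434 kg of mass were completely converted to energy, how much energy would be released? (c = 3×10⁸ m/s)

Using E = mc²:
c² = (3×10⁸)² = 9×10¹⁶ m²/s²
E = 4.434 × 9×10¹⁶ = 3.991×10¹⁷ J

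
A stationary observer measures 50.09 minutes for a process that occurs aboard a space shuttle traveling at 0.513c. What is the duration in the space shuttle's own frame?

Dilated time Δt = 50.09 minutes
γ = 1/√(1 - 0.513²) = 1.165
Δt₀ = Δt/γ = 50.09/1.165 = 43.00 minutes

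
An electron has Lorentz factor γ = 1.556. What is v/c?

From γ = 1/√(1 - v²/c²):
1/γ² = 1/1.556² = 0.41303
v²/c² = 1 - 0.41303 = 0.58697
v/c = √(0.58697) = 0.7661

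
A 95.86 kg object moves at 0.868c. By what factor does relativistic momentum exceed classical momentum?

p_rel = γmv, p_class = mv
Ratio = γ = 1/√(1 - 0.868²) = 2.014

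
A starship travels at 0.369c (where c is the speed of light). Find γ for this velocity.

v/c = 0.369, so (v/c)² = 0.136161
1 - (v/c)² = 0.863839
γ = 1/√(0.863839) = 1.076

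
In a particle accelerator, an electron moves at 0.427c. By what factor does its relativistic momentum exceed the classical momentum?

p_rel = γmv, p_class = mv
Ratio = γ = 1/√(1 - 0.427²)
= 1/√(0.817671) = 1.106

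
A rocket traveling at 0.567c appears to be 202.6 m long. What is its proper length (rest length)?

Contracted length L = 202.6 m
γ = 1/√(1 - 0.567²) = 1.214
L₀ = γL = 1.214 × 202.6 = 246.0 m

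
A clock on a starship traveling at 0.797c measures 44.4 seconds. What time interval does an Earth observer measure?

Proper time Δt₀ = 44.4 seconds
γ = 1/√(1 - 0.797²) = 1.6557
Δt = γΔt₀ = 1.6557 × 44.4 = 73.51 seconds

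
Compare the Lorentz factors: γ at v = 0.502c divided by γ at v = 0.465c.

γ₁ = 1/√(1 - 0.502²) = 1.1562
γ₂ = 1/√(1 - 0.465²) = 1.1295
γ₁/γ₂ = 1.1562/1.1295 = 1.024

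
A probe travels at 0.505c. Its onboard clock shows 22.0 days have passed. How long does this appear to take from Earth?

Proper time Δt₀ = 22.0 days
γ = 1/√(1 - 0.505²) = 1.1586
Δt = γΔt₀ = 1.1586 × 22.0 = 25.49 days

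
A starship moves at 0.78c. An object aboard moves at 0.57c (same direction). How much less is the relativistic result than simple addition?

Classical: u' + v = 0.57 + 0.78 = 1.35c
Relativistic: u = (0.57 + 0.78)/(1 + 0.4446) = 1.35/1.4446 = 0.9345c
Difference: 1.35 - 0.9345 = 0.4155c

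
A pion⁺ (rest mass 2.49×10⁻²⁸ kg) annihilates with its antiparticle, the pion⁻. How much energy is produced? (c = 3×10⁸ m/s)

Both particles have the same rest mass, so total mass = 2m
E = 2m·c² = 2 × 2.49×10⁻²⁸ × (3×10⁸)²
= 2 × 2.49×10⁻²⁸ × 9×10¹⁶
= 4.482×10⁻¹¹ J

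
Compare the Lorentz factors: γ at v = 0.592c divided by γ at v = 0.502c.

γ₁ = 1/√(1 - 0.592²) = 1.2408
γ₂ = 1/√(1 - 0.502²) = 1.1562
γ₁/γ₂ = 1.2408/1.1562 = 1.073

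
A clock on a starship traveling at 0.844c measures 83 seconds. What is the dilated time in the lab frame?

Proper time Δt₀ = 83 seconds
γ = 1/√(1 - 0.844²) = 1.8645
Δt = γΔt₀ = 1.8645 × 83 = 154.8 seconds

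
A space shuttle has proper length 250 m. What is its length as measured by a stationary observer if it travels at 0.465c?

Proper length L₀ = 250 m
γ = 1/√(1 - 0.465²) = 1.1295
L = L₀/γ = 250/1.1295 = 221.3 m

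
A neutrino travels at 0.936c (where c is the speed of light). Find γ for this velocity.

v/c = 0.936, so (v/c)² = 0.876096
1 - (v/c)² = 0.123904
γ = 1/√(0.123904) = 2.841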